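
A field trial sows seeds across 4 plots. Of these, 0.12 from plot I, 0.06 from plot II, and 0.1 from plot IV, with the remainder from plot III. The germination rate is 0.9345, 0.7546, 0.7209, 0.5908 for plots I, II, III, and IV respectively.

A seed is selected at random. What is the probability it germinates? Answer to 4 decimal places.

0.7355

P(III) = 1 − (0.12 + 0.06 + 0.1) = 0.72.
P(G) = P(G|I)·P(I) + P(G|II)·P(II) + P(G|III)·P(III) + P(G|IV)·P(IV)
      = 0.9345·0.12 + 0.7546·0.06 + 0.7209·0.72 + 0.5908·0.1
      = 0.11214 + 0.045276 + 0.519048 + 0.05908 = 0.735544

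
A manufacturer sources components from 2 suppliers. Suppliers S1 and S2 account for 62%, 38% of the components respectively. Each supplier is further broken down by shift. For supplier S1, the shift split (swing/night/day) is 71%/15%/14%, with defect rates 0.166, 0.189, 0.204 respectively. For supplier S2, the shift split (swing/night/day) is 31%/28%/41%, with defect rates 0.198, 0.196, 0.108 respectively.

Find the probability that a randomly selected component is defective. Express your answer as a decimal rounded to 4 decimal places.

P(D|S1) = 0.71·0.166 + 0.15·0.189 + 0.14·0.204 = 0.11786 + 0.02835 + 0.02856 = 0.17477
P(D|S2) = 0.31·0.198 + 0.28·0.196 + 0.41·0.108 = 0.06138 + 0.05488 + 0.04428 = 0.16054
Then overall,
P(D) = 0.62·0.17477 + 0.38·0.16054
      = 0.1083574 + 0.0610052 = 0.1693626

0.1694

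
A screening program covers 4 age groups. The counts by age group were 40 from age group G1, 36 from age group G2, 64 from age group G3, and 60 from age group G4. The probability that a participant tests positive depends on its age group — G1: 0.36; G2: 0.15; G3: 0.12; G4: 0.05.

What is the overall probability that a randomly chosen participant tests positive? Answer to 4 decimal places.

Total: 40 + 36 + 64 + 60 = 200.
P(G1) = 40/200 = 0.2. P(G2) = 36/200 = 0.18. P(G3) = 64/200 = 0.32. P(G4) = 60/200 = 0.3.
Using total probability over the partition,
P(T) = P(T|G1)·P(G1) + P(T|G2)·P(G2) + P(T|G3)·P(G3) + P(T|G4)·P(G4)
      = 0.36·0.2 + 0.15·0.18 + 0.12·0.32 + 0.05·0.3
      = 0.072 + 0.027 + 0.0384 + 0.015 = 0.1524

0.1524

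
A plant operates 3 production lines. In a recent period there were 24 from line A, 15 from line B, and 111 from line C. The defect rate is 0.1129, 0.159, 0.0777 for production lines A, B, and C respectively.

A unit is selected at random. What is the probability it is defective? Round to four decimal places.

Total: 24 + 15 + 111 = 150.
P(A) = 24/150 = 0.16. P(B) = 15/150 = 0.1. P(C) = 111/150 = 0.74.
P(D) = P(D|A)·P(A) + P(D|B)·P(B) + P(D|C)·P(C)
      = 0.1129·0.16 + 0.159·0.1 + 0.0777·0.74
      = 0.018064 + 0.0159 + 0.057498 = 0.091462

P(D) ≈ 0.0915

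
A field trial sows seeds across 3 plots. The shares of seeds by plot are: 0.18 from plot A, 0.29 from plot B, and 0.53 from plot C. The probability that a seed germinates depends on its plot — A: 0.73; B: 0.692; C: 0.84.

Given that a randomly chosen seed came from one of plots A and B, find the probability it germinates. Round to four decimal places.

P(G|S) ≈ 0.7066

Let S = {A, B}.
P(S) = 0.18 + 0.29 = 0.47.
P(G ∩ S) = 0.73·0.18 + 0.692·0.29 = 0.1314 + 0.20068 = 0.33208.
P(G | S) = 0.33208 / 0.47 = 0.706553…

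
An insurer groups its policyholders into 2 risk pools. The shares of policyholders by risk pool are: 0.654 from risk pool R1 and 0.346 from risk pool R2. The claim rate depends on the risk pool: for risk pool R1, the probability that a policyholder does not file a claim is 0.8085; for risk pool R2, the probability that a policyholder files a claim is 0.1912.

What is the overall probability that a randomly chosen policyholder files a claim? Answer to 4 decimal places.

0.1914

P(C|R1) = 1 − 0.8085 = 0.1915.
By the law of total probability,
P(C) = P(C|R1)·P(R1) + P(C|R2)·P(R2)
      = 0.1915·0.654 + 0.1912·0.346
      = 0.125241 + 0.0661552 = 0.1913962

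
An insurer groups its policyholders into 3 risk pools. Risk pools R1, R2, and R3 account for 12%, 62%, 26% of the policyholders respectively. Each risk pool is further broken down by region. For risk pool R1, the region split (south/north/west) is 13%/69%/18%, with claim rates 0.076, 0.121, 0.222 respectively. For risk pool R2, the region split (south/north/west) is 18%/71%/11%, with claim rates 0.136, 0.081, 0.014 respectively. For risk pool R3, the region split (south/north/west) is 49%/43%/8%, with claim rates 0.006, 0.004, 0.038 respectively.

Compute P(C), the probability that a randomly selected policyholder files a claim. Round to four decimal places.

P(C|R1) = 0.13·0.076 + 0.69·0.121 + 0.18·0.222 = 0.00988 + 0.08349 + 0.03996 = 0.13333
P(C|R2) = 0.18·0.136 + 0.71·0.081 + 0.11·0.014 = 0.02448 + 0.05751 + 0.00154 = 0.08353
P(C|R3) = 0.49·0.006 + 0.43·0.004 + 0.08·0.038 = 0.00294 + 0.00172 + 0.00304 = 0.0077
By total probability over the outer partition,
P(C) = 0.12·0.13333 + 0.62·0.08353 + 0.26·0.0077
      = 0.0159996 + 0.0517886 + 0.002002 = 0.0697902

P(C) ≈ 0.0698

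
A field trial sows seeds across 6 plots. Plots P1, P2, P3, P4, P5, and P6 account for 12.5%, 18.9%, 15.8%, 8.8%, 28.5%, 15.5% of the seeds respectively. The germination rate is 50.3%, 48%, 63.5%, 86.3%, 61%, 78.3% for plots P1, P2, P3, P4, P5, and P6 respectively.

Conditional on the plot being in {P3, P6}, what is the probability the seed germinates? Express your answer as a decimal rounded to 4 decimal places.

Let S = {P3, P6}.
P(S) = 0.158 + 0.155 = 0.313.
P(G ∩ S) = 0.635·0.158 + 0.783·0.155 = 0.10033 + 0.121365 = 0.221695.
P(G | S) = 0.221695 / 0.313 = 0.708291…

P(G|S) ≈ 0.7083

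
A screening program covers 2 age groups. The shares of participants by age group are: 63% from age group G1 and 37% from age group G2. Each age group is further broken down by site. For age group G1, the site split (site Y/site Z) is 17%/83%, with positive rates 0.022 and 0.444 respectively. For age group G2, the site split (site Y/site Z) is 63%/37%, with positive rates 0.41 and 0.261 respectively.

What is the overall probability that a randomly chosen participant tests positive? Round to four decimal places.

P(T) ≈ 0.3658

P(T|G1) = 0.17·0.022 + 0.83·0.444 = 0.00374 + 0.36852 = 0.37226
P(T|G2) = 0.63·0.41 + 0.37·0.261 = 0.2583 + 0.09657 = 0.35487
By total probability over the outer partition,
P(T) = 0.63·0.37226 + 0.37·0.35487
      = 0.2345238 + 0.1313019 = 0.3658257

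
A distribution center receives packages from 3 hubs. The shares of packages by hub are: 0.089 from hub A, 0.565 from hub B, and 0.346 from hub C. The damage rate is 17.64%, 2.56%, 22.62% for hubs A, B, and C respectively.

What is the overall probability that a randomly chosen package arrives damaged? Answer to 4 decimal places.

P(D) ≈ 0.1084

P(D) = P(D|A)·P(A) + P(D|B)·P(B) + P(D|C)·P(C)
      = 0.1764·0.089 + 0.0256·0.565 + 0.2262·0.346
      = 0.0156996 + 0.014464 + 0.0782652 = 0.1084288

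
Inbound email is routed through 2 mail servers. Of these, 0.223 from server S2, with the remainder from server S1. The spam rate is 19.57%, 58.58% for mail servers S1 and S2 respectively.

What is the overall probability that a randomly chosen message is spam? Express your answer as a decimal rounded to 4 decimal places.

P(S) ≈ 0.2827

P(S1) = 1 − (0.223) = 0.777.
Using total probability over the partition,
P(S) = P(S|S1)·P(S1) + P(S|S2)·P(S2)
      = 0.1957·0.777 + 0.5858·0.223
      = 0.1520589 + 0.1306334 = 0.2826923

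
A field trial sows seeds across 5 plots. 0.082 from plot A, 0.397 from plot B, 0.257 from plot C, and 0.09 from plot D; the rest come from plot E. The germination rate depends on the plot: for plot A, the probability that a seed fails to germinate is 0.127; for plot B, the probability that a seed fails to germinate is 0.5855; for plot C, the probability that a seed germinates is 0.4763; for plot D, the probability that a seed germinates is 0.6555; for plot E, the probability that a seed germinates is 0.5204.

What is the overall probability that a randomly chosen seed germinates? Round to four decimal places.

P(G) ≈ 0.5081

P(E) = 1 − (0.082 + 0.397 + 0.257 + 0.09) = 0.174.
P(G|A) = 1 − 0.127 = 0.873.
P(G|B) = 1 − 0.5855 = 0.4145.
P(G) = P(G|A)·P(A) + P(G|B)·P(B) + P(G|C)·P(C) + P(G|D)·P(D) + P(G|E)·P(E)
      = 0.873·0.082 + 0.4145·0.397 + 0.4763·0.257 + 0.6555·0.09 + 0.5204·0.174
      = 0.071586 + 0.1645565 + 0.1224091 + 0.058995 + 0.0905496 = 0.5080962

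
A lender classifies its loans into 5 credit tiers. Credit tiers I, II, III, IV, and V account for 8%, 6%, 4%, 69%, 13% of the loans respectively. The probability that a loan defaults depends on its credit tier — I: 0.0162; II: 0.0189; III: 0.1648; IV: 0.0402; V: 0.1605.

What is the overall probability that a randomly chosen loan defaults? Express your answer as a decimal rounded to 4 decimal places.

P(D) ≈ 0.0576

Using total probability over the partition,
P(D) = P(D|I)·P(I) + P(D|II)·P(II) + P(D|III)·P(III) + P(D|IV)·P(IV) + P(D|V)·P(V)
      = 0.0162·0.08 + 0.0189·0.06 + 0.1648·0.04 + 0.0402·0.69 + 0.1605·0.13
      = 0.001296 + 0.001134 + 0.006592 + 0.027738 + 0.020865 = 0.057625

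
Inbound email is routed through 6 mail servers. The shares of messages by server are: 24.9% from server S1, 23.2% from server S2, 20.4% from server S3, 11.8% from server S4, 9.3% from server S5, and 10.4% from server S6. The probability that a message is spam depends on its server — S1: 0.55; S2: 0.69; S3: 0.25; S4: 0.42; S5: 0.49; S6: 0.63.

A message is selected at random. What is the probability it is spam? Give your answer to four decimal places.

P(S) ≈ 0.5087

Summing over the partition,
P(S) = P(S|S1)·P(S1) + P(S|S2)·P(S2) + P(S|S3)·P(S3) + P(S|S4)·P(S4) + P(S|S5)·P(S5) + P(S|S6)·P(S6)
      = 0.55·0.249 + 0.69·0.232 + 0.25·0.204 + 0.42·0.118 + 0.49·0.093 + 0.63·0.104
      = 0.13695 + 0.16008 + 0.051 + 0.04956 + 0.04557 + 0.06552 = 0.50868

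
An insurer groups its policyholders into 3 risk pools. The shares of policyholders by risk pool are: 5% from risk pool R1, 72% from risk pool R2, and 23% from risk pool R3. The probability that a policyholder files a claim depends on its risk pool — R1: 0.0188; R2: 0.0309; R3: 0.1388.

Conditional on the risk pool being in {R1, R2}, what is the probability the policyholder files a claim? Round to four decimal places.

P(C|S) ≈ 0.0301

Let S = {R1, R2}.
P(S) = 0.05 + 0.72 = 0.77.
P(C ∩ S) = 0.0188·0.05 + 0.0309·0.72 = 0.00094 + 0.022248 = 0.023188.
P(C | S) = 0.023188 / 0.77 = 0.030114…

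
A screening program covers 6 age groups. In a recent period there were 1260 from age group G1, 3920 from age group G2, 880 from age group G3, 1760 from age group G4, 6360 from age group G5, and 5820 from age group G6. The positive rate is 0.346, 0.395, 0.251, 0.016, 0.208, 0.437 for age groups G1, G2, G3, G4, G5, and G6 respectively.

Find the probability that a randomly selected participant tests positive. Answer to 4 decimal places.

0.3050

Total: 1260 + 3920 + 880 + 1760 + 6360 + 5820 = 20000.
P(G1) = 1260/20000 = 0.063. P(G2) = 3920/20000 = 0.196. P(G3) = 880/20000 = 0.044. P(G4) = 1760/20000 = 0.088. P(G5) = 6360/20000 = 0.318. P(G6) = 5820/20000 = 0.291.
Using total probability over the partition,
P(T) = P(T|G1)·P(G1) + P(T|G2)·P(G2) + P(T|G3)·P(G3) + P(T|G4)·P(G4) + P(T|G5)·P(G5) + P(T|G6)·P(G6)
      = 0.346·0.063 + 0.395·0.196 + 0.251·0.044 + 0.016·0.088 + 0.208·0.318 + 0.437·0.291
      = 0.021798 + 0.07742 + 0.011044 + 0.001408 + 0.066144 + 0.127167 = 0.304981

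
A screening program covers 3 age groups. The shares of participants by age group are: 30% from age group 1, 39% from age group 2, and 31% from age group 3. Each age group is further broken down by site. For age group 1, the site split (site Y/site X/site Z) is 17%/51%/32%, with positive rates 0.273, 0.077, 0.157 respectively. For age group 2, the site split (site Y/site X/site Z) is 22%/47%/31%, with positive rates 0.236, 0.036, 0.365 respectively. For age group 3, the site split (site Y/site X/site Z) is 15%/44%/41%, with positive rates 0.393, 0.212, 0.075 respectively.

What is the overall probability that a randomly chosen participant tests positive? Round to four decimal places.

0.1685

P(T|1) = 0.17·0.273 + 0.51·0.077 + 0.32·0.157 = 0.04641 + 0.03927 + 0.05024 = 0.13592
P(T|2) = 0.22·0.236 + 0.47·0.036 + 0.31·0.365 = 0.05192 + 0.01692 + 0.11315 = 0.18199
P(T|3) = 0.15·0.393 + 0.44·0.212 + 0.41·0.075 = 0.05895 + 0.09328 + 0.03075 = 0.18298
By total probability over the outer partition,
P(T) = 0.3·0.13592 + 0.39·0.18199 + 0.31·0.18298
      = 0.040776 + 0.0709761 + 0.0567238 = 0.1684759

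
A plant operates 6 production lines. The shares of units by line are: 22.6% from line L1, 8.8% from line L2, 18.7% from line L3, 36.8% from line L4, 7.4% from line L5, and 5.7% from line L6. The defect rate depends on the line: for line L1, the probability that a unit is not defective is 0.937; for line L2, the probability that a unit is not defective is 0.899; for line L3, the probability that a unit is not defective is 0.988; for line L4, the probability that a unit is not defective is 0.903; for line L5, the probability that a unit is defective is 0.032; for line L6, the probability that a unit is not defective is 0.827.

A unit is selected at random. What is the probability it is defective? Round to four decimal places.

P(D|L1) = 1 − 0.937 = 0.063.
P(D|L2) = 1 − 0.899 = 0.101.
P(D|L3) = 1 − 0.988 = 0.012.
P(D|L4) = 1 − 0.903 = 0.097.
P(D|L6) = 1 − 0.827 = 0.173.
P(D) = P(D|L1)·P(L1) + P(D|L2)·P(L2) + P(D|L3)·P(L3) + P(D|L4)·P(L4) + P(D|L5)·P(L5) + P(D|L6)·P(L6)
      = 0.063·0.226 + 0.101·0.088 + 0.012·0.187 + 0.097·0.368 + 0.032·0.074 + 0.173·0.057
      = 0.014238 + 0.008888 + 0.002244 + 0.035696 + 0.002368 + 0.009861 = 0.073295

P(D) ≈ 0.0733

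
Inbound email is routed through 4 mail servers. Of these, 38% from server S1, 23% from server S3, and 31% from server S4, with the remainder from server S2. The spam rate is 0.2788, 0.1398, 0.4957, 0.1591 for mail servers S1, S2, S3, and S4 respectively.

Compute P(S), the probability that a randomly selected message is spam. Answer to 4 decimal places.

P(S) ≈ 0.2805

P(S2) = 1 − (0.38 + 0.23 + 0.31) = 0.08.
P(S) = P(S|S1)·P(S1) + P(S|S2)·P(S2) + P(S|S3)·P(S3) + P(S|S4)·P(S4)
      = 0.2788·0.38 + 0.1398·0.08 + 0.4957·0.23 + 0.1591·0.31
      = 0.105944 + 0.011184 + 0.114011 + 0.049321 = 0.28046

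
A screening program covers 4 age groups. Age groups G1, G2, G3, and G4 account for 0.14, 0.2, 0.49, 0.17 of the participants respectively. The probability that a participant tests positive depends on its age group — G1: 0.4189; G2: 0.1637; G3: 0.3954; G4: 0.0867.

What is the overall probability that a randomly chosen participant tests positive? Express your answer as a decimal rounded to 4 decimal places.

P(T) = P(T|G1)·P(G1) + P(T|G2)·P(G2) + P(T|G3)·P(G3) + P(T|G4)·P(G4)
      = 0.4189·0.14 + 0.1637·0.2 + 0.3954·0.49 + 0.0867·0.17
      = 0.058646 + 0.03274 + 0.193746 + 0.014739 = 0.299871

P(T) ≈ 0.2999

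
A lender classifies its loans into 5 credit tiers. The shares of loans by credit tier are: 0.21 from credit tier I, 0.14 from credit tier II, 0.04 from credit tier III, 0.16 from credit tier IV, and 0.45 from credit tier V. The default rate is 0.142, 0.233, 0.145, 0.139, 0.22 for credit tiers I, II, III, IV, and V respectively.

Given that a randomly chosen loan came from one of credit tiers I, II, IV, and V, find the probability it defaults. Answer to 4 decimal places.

P(D|S) ≈ 0.1913

Let S = {I, II, IV, V}.
P(S) = 0.21 + 0.14 + 0.16 + 0.45 = 0.96.
P(D ∩ S) = 0.142·0.21 + 0.233·0.14 + 0.139·0.16 + 0.22·0.45 = 0.02982 + 0.03262 + 0.02224 + 0.099 = 0.18368.
P(D | S) = 0.18368 / 0.96 = 0.191333…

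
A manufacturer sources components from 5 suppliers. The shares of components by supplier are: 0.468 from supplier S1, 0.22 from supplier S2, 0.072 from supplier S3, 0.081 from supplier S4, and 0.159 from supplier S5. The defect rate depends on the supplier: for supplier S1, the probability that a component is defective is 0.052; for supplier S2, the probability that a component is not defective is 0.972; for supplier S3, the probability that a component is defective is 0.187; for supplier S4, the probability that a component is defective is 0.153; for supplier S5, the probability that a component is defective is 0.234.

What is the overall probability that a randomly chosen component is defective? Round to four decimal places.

P(D|S2) = 1 − 0.972 = 0.028.
P(D) = P(D|S1)·P(S1) + P(D|S2)·P(S2) + P(D|S3)·P(S3) + P(D|S4)·P(S4) + P(D|S5)·P(S5)
      = 0.052·0.468 + 0.028·0.22 + 0.187·0.072 + 0.153·0.081 + 0.234·0.159
      = 0.024336 + 0.00616 + 0.013464 + 0.012393 + 0.037206 = 0.093559

0.0936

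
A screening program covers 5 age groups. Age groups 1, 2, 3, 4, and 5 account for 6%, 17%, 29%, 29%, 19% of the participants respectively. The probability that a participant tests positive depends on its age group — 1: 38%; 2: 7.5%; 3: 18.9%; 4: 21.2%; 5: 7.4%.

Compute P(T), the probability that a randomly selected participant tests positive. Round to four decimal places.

0.1659

P(T) = P(T|1)·P(1) + P(T|2)·P(2) + P(T|3)·P(3) + P(T|4)·P(4) + P(T|5)·P(5)
      = 0.38·0.06 + 0.075·0.17 + 0.189·0.29 + 0.212·0.29 + 0.074·0.19
      = 0.0228 + 0.01275 + 0.05481 + 0.06148 + 0.01406 = 0.1659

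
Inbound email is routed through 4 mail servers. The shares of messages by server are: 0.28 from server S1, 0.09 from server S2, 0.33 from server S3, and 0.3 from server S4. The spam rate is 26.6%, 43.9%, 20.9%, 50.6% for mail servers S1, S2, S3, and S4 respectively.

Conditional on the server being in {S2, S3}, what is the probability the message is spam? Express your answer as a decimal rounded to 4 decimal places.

Let J = {S2, S3}.
P(J) = 0.09 + 0.33 = 0.42.
P(S ∩ J) = 0.439·0.09 + 0.209·0.33 = 0.03951 + 0.06897 = 0.10848.
P(S | J) = 0.10848 / 0.42 = 0.258286…

0.2583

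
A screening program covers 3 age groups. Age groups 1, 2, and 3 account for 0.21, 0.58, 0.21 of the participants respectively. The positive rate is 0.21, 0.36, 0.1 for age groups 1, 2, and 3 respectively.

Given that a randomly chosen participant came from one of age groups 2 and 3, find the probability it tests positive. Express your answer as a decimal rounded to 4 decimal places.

Let S = {2, 3}.
P(S) = 0.58 + 0.21 = 0.79.
P(T ∩ S) = 0.36·0.58 + 0.1·0.21 = 0.2088 + 0.021 = 0.2298.
P(T | S) = 0.2298 / 0.79 = 0.290886…

0.2909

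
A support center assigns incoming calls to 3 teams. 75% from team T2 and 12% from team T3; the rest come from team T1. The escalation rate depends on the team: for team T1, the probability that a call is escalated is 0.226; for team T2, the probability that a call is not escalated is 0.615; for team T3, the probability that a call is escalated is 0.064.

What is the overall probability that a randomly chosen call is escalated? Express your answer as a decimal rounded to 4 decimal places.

0.3258

P(T1) = 1 − (0.75 + 0.12) = 0.13.
P(E|T2) = 1 − 0.615 = 0.385.
By the law of total probability,
P(E) = P(E|T1)·P(T1) + P(E|T2)·P(T2) + P(E|T3)·P(T3)
      = 0.226·0.13 + 0.385·0.75 + 0.064·0.12
      = 0.02938 + 0.28875 + 0.00768 = 0.32581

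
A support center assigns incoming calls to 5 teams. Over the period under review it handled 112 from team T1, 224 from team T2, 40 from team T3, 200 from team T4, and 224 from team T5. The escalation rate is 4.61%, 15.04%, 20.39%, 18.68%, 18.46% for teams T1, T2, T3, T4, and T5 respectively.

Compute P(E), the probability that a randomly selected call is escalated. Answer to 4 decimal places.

Total: 112 + 224 + 40 + 200 + 224 = 800.
P(T1) = 112/800 = 0.14. P(T2) = 224/800 = 0.28. P(T3) = 40/800 = 0.05. P(T4) = 200/800 = 0.25. P(T5) = 224/800 = 0.28.
P(E) = P(E|T1)·P(T1) + P(E|T2)·P(T2) + P(E|T3)·P(T3) + P(E|T4)·P(T4) + P(E|T5)·P(T5)
      = 0.0461·0.14 + 0.1504·0.28 + 0.2039·0.05 + 0.1868·0.25 + 0.1846·0.28
      = 0.006454 + 0.042112 + 0.010195 + 0.0467 + 0.051688 = 0.157149

P(E) ≈ 0.1571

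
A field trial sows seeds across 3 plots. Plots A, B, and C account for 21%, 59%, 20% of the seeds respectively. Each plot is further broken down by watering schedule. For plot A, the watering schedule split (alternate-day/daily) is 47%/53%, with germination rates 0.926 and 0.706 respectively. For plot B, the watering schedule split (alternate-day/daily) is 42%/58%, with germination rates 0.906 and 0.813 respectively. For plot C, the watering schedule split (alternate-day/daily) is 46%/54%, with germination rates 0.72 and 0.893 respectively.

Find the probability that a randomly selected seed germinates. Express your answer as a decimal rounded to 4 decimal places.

0.8354

P(G|A) = 0.47·0.926 + 0.53·0.706 = 0.43522 + 0.37418 = 0.8094
P(G|B) = 0.42·0.906 + 0.58·0.813 = 0.38052 + 0.47154 = 0.85206
P(G|C) = 0.46·0.72 + 0.54·0.893 = 0.3312 + 0.48222 = 0.81342
By total probability over the outer partition,
P(G) = 0.21·0.8094 + 0.59·0.85206 + 0.2·0.81342
      = 0.169974 + 0.5027154 + 0.162684 = 0.8353734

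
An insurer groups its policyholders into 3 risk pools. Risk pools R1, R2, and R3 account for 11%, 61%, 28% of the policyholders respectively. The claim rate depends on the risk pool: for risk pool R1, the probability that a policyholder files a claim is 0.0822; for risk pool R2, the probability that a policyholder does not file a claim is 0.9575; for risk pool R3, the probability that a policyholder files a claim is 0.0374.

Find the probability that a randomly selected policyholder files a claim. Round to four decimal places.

P(C|R2) = 1 − 0.9575 = 0.0425.
P(C) = P(C|R1)·P(R1) + P(C|R2)·P(R2) + P(C|R3)·P(R3)
      = 0.0822·0.11 + 0.0425·0.61 + 0.0374·0.28
      = 0.009042 + 0.025925 + 0.010472 = 0.045439

P(C) ≈ 0.0454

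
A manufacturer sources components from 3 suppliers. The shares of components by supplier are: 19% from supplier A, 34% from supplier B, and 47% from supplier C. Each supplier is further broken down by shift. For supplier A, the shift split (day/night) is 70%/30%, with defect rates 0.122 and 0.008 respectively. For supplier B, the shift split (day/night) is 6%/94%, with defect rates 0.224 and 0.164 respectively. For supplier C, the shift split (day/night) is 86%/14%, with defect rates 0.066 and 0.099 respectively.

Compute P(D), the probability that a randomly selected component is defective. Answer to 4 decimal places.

P(D) ≈ 0.1069

P(D|A) = 0.7·0.122 + 0.3·0.008 = 0.0854 + 0.0024 = 0.0878
P(D|B) = 0.06·0.224 + 0.94·0.164 = 0.01344 + 0.15416 = 0.1676
P(D|C) = 0.86·0.066 + 0.14·0.099 = 0.05676 + 0.01386 = 0.07062
Then overall,
P(D) = 0.19·0.0878 + 0.34·0.1676 + 0.47·0.07062
      = 0.016682 + 0.056984 + 0.0331914 = 0.1068574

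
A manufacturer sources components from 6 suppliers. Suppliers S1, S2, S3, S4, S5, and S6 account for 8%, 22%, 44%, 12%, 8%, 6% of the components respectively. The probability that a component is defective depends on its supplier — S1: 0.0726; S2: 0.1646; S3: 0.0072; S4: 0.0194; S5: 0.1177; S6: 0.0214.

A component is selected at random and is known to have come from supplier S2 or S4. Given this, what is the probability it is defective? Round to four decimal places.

0.1134

Let S = {S2, S4}.
P(S) = 0.22 + 0.12 = 0.34.
P(D ∩ S) = 0.1646·0.22 + 0.0194·0.12 = 0.036212 + 0.002328 = 0.03854.
P(D | S) = 0.03854 / 0.34 = 0.113353…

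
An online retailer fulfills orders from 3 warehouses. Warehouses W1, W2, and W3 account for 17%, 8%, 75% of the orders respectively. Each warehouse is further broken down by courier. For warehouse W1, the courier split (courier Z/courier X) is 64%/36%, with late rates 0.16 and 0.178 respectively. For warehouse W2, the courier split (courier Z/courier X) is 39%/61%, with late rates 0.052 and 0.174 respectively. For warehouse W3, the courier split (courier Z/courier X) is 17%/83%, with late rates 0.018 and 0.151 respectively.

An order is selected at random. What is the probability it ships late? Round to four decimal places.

P(L|W1) = 0.64·0.16 + 0.36·0.178 = 0.1024 + 0.06408 = 0.16648
P(L|W2) = 0.39·0.052 + 0.61·0.174 = 0.02028 + 0.10614 = 0.12642
P(L|W3) = 0.17·0.018 + 0.83·0.151 = 0.00306 + 0.12533 = 0.12839
By total probability over the outer partition,
P(L) = 0.17·0.16648 + 0.08·0.12642 + 0.75·0.12839
      = 0.0283016 + 0.0101136 + 0.0962925 = 0.1347077

P(L) ≈ 0.1347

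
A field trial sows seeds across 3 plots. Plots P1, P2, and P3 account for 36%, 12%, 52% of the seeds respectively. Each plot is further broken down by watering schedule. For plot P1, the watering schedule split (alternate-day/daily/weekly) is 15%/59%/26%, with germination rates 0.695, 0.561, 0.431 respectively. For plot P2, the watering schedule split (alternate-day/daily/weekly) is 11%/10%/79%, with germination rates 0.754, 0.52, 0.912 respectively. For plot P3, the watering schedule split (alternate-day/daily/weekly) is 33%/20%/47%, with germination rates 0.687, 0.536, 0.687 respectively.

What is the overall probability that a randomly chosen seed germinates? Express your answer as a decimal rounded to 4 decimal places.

0.6412

P(G|P1) = 0.15·0.695 + 0.59·0.561 + 0.26·0.431 = 0.10425 + 0.33099 + 0.11206 = 0.5473
P(G|P2) = 0.11·0.754 + 0.1·0.52 + 0.79·0.912 = 0.08294 + 0.052 + 0.72048 = 0.85542
P(G|P3) = 0.33·0.687 + 0.2·0.536 + 0.47·0.687 = 0.22671 + 0.1072 + 0.32289 = 0.6568
Then overall,
P(G) = 0.36·0.5473 + 0.12·0.85542 + 0.52·0.6568
      = 0.197028 + 0.1026504 + 0.341536 = 0.6412144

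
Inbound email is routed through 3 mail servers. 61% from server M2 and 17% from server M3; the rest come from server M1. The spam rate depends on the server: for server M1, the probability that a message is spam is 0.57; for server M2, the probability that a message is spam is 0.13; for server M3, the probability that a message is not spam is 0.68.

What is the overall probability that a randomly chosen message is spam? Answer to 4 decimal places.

0.2591

P(M1) = 1 − (0.61 + 0.17) = 0.22.
P(S|M3) = 1 − 0.68 = 0.32.
Using total probability over the partition,
P(S) = P(S|M1)·P(M1) + P(S|M2)·P(M2) + P(S|M3)·P(M3)
      = 0.57·0.22 + 0.13·0.61 + 0.32·0.17
      = 0.1254 + 0.0793 + 0.0544 = 0.2591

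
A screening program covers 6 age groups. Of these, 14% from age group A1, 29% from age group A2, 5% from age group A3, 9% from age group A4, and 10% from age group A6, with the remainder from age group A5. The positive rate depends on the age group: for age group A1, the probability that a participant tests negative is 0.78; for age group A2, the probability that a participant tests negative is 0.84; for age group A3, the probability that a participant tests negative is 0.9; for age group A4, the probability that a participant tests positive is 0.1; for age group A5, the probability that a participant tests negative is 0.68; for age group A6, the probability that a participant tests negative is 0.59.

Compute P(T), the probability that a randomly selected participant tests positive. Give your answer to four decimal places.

P(A5) = 1 − (0.14 + 0.29 + 0.05 + 0.09 + 0.1) = 0.33.
P(T|A1) = 1 − 0.78 = 0.22.
P(T|A2) = 1 − 0.84 = 0.16.
P(T|A3) = 1 − 0.9 = 0.1.
P(T|A5) = 1 − 0.68 = 0.32.
P(T|A6) = 1 − 0.59 = 0.41.
Using total probability over the partition,
P(T) = P(T|A1)·P(A1) + P(T|A2)·P(A2) + P(T|A3)·P(A3) + P(T|A4)·P(A4) + P(T|A5)·P(A5) + P(T|A6)·P(A6)
      = 0.22·0.14 + 0.16·0.29 + 0.1·0.05 + 0.1·0.09 + 0.32·0.33 + 0.41·0.1
      = 0.0308 + 0.0464 + 0.005 + 0.009 + 0.1056 + 0.041 = 0.2378

0.2378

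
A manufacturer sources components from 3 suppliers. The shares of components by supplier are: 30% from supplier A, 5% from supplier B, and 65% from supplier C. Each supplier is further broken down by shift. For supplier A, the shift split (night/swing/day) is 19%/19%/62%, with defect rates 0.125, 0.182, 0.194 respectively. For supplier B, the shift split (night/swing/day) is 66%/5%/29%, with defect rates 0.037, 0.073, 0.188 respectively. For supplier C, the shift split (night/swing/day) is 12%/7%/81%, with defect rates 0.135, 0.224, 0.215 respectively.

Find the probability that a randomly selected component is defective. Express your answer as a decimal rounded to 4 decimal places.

P(D|A) = 0.19·0.125 + 0.19·0.182 + 0.62·0.194 = 0.02375 + 0.03458 + 0.12028 = 0.17861
P(D|B) = 0.66·0.037 + 0.05·0.073 + 0.29·0.188 = 0.02442 + 0.00365 + 0.05452 = 0.08259
P(D|C) = 0.12·0.135 + 0.07·0.224 + 0.81·0.215 = 0.0162 + 0.01568 + 0.17415 = 0.20603
Then overall,
P(D) = 0.3·0.17861 + 0.05·0.08259 + 0.65·0.20603
      = 0.053583 + 0.0041295 + 0.1339195 = 0.191632

0.1916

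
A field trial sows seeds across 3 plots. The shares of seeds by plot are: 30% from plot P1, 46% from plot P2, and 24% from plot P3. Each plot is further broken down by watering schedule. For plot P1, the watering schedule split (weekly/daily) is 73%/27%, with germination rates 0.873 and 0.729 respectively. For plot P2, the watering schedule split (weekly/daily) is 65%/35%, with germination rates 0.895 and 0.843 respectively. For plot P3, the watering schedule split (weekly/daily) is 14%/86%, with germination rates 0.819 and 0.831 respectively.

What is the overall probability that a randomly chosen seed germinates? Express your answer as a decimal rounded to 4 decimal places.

P(G|P1) = 0.73·0.873 + 0.27·0.729 = 0.63729 + 0.19683 = 0.83412
P(G|P2) = 0.65·0.895 + 0.35·0.843 = 0.58175 + 0.29505 = 0.8768
P(G|P3) = 0.14·0.819 + 0.86·0.831 = 0.11466 + 0.71466 = 0.82932
By total probability over the outer partition,
P(G) = 0.3·0.83412 + 0.46·0.8768 + 0.24·0.82932
      = 0.250236 + 0.403328 + 0.1990368 = 0.8526008

P(G) ≈ 0.8526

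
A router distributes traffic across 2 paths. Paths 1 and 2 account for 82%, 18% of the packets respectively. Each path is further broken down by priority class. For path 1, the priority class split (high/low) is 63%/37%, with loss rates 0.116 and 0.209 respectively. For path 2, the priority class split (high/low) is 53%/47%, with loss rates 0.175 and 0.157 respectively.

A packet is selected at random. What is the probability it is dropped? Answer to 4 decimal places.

P(L|1) = 0.63·0.116 + 0.37·0.209 = 0.07308 + 0.07733 = 0.15041
P(L|2) = 0.53·0.175 + 0.47·0.157 = 0.09275 + 0.07379 = 0.16654
By total probability over the outer partition,
P(L) = 0.82·0.15041 + 0.18·0.16654
      = 0.1233362 + 0.0299772 = 0.1533134

P(L) ≈ 0.1533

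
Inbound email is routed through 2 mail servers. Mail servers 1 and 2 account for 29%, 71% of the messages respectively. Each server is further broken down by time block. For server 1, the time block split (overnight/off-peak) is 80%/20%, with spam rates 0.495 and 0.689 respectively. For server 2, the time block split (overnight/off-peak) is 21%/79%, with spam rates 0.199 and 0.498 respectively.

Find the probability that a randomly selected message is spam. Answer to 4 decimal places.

P(S|1) = 0.8·0.495 + 0.2·0.689 = 0.396 + 0.1378 = 0.5338
P(S|2) = 0.21·0.199 + 0.79·0.498 = 0.04179 + 0.39342 = 0.43521
Then overall,
P(S) = 0.29·0.5338 + 0.71·0.43521
      = 0.154802 + 0.3089991 = 0.4638011

0.4638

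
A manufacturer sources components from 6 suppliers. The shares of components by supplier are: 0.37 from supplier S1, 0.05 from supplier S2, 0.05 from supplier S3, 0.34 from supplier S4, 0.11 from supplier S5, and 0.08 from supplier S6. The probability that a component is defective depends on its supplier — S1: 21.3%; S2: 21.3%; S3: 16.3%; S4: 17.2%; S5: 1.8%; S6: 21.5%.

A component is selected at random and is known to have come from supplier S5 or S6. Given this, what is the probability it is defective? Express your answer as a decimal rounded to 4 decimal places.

Let S = {S5, S6}.
P(S) = 0.11 + 0.08 = 0.19.
P(D ∩ S) = 0.018·0.11 + 0.215·0.08 = 0.00198 + 0.0172 = 0.01918.
P(D | S) = 0.01918 / 0.19 = 0.100947…

0.1009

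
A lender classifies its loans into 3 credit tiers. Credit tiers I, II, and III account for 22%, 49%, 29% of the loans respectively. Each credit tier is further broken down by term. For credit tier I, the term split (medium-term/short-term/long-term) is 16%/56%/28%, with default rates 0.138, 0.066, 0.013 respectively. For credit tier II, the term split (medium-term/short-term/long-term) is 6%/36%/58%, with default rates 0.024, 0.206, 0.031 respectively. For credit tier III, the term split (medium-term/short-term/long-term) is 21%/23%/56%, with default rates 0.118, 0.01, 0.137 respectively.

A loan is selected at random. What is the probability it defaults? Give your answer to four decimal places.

P(D) ≈ 0.0897

P(D|I) = 0.16·0.138 + 0.56·0.066 + 0.28·0.013 = 0.02208 + 0.03696 + 0.00364 = 0.06268
P(D|II) = 0.06·0.024 + 0.36·0.206 + 0.58·0.031 = 0.00144 + 0.07416 + 0.01798 = 0.09358
P(D|III) = 0.21·0.118 + 0.23·0.01 + 0.56·0.137 = 0.02478 + 0.0023 + 0.07672 = 0.1038
By total probability over the outer partition,
P(D) = 0.22·0.06268 + 0.49·0.09358 + 0.29·0.1038
      = 0.0137896 + 0.0458542 + 0.030102 = 0.0897458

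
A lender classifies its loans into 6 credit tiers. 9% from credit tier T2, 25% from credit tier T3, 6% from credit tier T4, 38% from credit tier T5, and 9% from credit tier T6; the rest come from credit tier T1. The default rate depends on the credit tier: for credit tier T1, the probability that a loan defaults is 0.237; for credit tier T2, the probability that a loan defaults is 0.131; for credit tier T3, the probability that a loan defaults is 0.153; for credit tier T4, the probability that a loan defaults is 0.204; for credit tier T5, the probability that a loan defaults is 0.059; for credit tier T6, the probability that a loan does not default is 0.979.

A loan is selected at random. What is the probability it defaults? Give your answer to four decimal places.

P(D) ≈ 0.1174

P(T1) = 1 − (0.09 + 0.25 + 0.06 + 0.38 + 0.09) = 0.13.
P(D|T6) = 1 − 0.979 = 0.021.
Using total probability over the partition,
P(D) = P(D|T1)·P(T1) + P(D|T2)·P(T2) + P(D|T3)·P(T3) + P(D|T4)·P(T4) + P(D|T5)·P(T5) + P(D|T6)·P(T6)
      = 0.237·0.13 + 0.131·0.09 + 0.153·0.25 + 0.204·0.06 + 0.059·0.38 + 0.021·0.09
      = 0.03081 + 0.01179 + 0.03825 + 0.01224 + 0.02242 + 0.00189 = 0.1174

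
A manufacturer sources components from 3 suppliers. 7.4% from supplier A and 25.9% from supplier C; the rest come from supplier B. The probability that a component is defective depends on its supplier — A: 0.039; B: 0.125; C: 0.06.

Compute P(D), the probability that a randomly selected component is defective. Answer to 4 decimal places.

0.1018

P(B) = 1 − (0.074 + 0.259) = 0.667.
P(D) = P(D|A)·P(A) + P(D|B)·P(B) + P(D|C)·P(C)
      = 0.039·0.074 + 0.125·0.667 + 0.06·0.259
      = 0.002886 + 0.083375 + 0.01554 = 0.101801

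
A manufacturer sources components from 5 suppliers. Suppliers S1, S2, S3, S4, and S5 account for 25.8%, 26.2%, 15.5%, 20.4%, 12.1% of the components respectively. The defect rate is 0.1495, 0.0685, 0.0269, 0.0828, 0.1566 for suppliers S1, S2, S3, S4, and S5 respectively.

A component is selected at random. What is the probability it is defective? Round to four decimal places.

P(D) = P(D|S1)·P(S1) + P(D|S2)·P(S2) + P(D|S3)·P(S3) + P(D|S4)·P(S4) + P(D|S5)·P(S5)
      = 0.1495·0.258 + 0.0685·0.262 + 0.0269·0.155 + 0.0828·0.204 + 0.1566·0.121
      = 0.038571 + 0.017947 + 0.0041695 + 0.0168912 + 0.0189486 = 0.0965273

P(D) ≈ 0.0965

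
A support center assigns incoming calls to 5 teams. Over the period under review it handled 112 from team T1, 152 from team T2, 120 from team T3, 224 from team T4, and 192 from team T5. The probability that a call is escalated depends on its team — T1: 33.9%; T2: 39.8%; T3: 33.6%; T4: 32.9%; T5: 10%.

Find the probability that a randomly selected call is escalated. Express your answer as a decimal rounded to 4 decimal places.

Total: 112 + 152 + 120 + 224 + 192 = 800.
P(T1) = 112/800 = 0.14. P(T2) = 152/800 = 0.19. P(T3) = 120/800 = 0.15. P(T4) = 224/800 = 0.28. P(T5) = 192/800 = 0.24.
P(E) = P(E|T1)·P(T1) + P(E|T2)·P(T2) + P(E|T3)·P(T3) + P(E|T4)·P(T4) + P(E|T5)·P(T5)
      = 0.339·0.14 + 0.398·0.19 + 0.336·0.15 + 0.329·0.28 + 0.1·0.24
      = 0.04746 + 0.07562 + 0.0504 + 0.09212 + 0.024 = 0.2896

0.2896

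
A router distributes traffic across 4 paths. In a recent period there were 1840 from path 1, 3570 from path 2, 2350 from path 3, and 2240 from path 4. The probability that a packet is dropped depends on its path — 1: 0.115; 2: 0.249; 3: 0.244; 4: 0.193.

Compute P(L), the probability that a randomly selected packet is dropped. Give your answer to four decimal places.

P(L) ≈ 0.2106

Total: 1840 + 3570 + 2350 + 2240 = 10000.
P(1) = 1840/10000 = 0.184. P(2) = 3570/10000 = 0.357. P(3) = 2350/10000 = 0.235. P(4) = 2240/10000 = 0.224.
P(L) = P(L|1)·P(1) + P(L|2)·P(2) + P(L|3)·P(3) + P(L|4)·P(4)
      = 0.115·0.184 + 0.249·0.357 + 0.244·0.235 + 0.193·0.224
      = 0.02116 + 0.088893 + 0.05734 + 0.043232 = 0.210625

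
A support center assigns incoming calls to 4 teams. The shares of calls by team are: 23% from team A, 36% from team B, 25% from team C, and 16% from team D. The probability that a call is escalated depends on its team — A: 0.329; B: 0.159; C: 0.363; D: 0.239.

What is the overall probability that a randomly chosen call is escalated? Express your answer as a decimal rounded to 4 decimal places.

P(E) ≈ 0.2619

P(E) = P(E|A)·P(A) + P(E|B)·P(B) + P(E|C)·P(C) + P(E|D)·P(D)
      = 0.329·0.23 + 0.159·0.36 + 0.363·0.25 + 0.239·0.16
      = 0.07567 + 0.05724 + 0.09075 + 0.03824 = 0.2619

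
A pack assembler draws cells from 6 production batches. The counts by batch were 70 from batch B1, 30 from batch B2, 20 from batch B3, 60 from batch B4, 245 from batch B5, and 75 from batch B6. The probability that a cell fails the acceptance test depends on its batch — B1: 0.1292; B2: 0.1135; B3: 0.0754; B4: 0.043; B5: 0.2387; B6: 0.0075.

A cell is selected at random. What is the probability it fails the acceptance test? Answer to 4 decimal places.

Total: 70 + 30 + 20 + 60 + 245 + 75 = 500.
P(B1) = 70/500 = 0.14. P(B2) = 30/500 = 0.06. P(B3) = 20/500 = 0.04. P(B4) = 60/500 = 0.12. P(B5) = 245/500 = 0.49. P(B6) = 75/500 = 0.15.
P(F) = P(F|B1)·P(B1) + P(F|B2)·P(B2) + P(F|B3)·P(B3) + P(F|B4)·P(B4) + P(F|B5)·P(B5) + P(F|B6)·P(B6)
      = 0.1292·0.14 + 0.1135·0.06 + 0.0754·0.04 + 0.043·0.12 + 0.2387·0.49 + 0.0075·0.15
      = 0.018088 + 0.00681 + 0.003016 + 0.00516 + 0.116963 + 0.001125 = 0.151162

0.1512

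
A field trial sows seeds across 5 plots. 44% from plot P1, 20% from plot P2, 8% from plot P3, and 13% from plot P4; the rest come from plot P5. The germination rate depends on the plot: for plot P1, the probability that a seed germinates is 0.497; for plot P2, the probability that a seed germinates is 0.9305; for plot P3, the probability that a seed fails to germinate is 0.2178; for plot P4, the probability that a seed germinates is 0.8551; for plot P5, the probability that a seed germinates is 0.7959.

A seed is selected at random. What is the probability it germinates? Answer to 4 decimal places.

P(G) ≈ 0.6979

P(P5) = 1 − (0.44 + 0.2 + 0.08 + 0.13) = 0.15.
P(G|P3) = 1 − 0.2178 = 0.7822.
P(G) = P(G|P1)·P(P1) + P(G|P2)·P(P2) + P(G|P3)·P(P3) + P(G|P4)·P(P4) + P(G|P5)·P(P5)
      = 0.497·0.44 + 0.9305·0.2 + 0.7822·0.08 + 0.8551·0.13 + 0.7959·0.15
      = 0.21868 + 0.1861 + 0.062576 + 0.111163 + 0.119385 = 0.697904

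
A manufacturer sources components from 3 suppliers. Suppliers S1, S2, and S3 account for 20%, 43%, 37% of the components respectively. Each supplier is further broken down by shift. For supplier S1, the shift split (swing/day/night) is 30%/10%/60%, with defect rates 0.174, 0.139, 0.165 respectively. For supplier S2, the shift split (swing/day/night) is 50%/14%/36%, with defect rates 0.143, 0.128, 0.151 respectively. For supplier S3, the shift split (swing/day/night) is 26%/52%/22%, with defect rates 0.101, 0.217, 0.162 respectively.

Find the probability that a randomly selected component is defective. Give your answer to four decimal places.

P(D|S1) = 0.3·0.174 + 0.1·0.139 + 0.6·0.165 = 0.0522 + 0.0139 + 0.099 = 0.1651
P(D|S2) = 0.5·0.143 + 0.14·0.128 + 0.36·0.151 = 0.0715 + 0.01792 + 0.05436 = 0.14378
P(D|S3) = 0.26·0.101 + 0.52·0.217 + 0.22·0.162 = 0.02626 + 0.11284 + 0.03564 = 0.17474
Then overall,
P(D) = 0.2·0.1651 + 0.43·0.14378 + 0.37·0.17474
      = 0.03302 + 0.0618254 + 0.0646538 = 0.1594992

0.1595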